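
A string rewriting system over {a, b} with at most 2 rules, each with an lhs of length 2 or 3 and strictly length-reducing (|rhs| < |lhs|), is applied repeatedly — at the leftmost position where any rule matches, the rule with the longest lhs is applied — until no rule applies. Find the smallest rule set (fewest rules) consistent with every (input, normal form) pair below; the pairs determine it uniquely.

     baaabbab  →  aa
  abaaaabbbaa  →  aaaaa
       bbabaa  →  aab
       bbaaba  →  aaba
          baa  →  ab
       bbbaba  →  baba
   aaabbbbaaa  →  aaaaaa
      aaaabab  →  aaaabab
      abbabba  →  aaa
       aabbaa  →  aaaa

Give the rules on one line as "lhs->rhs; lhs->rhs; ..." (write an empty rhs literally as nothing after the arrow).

  | baaabbab => ababbab => abaab => aabb => aa
  | abaaaabbbaa => aabaabbbaa => aaabbbbaa => aaabbaa => aaaaa
  | bbabaa => abaa => aab
  | bbaaba => aaba

baa->ab; bb->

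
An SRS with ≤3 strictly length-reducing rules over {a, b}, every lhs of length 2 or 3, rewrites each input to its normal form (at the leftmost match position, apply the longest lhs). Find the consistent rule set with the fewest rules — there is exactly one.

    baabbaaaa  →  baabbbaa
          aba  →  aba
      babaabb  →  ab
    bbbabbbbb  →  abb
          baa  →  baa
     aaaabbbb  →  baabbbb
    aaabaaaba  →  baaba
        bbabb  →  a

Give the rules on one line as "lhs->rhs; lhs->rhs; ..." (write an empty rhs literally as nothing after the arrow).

aaa->ba; bab->a

  | baabbaaaa => baabbbaa
  | aba
  | babaabb => aaabb => babb => ab
  | bbbabbbbb => bbabbbb => babbb => abb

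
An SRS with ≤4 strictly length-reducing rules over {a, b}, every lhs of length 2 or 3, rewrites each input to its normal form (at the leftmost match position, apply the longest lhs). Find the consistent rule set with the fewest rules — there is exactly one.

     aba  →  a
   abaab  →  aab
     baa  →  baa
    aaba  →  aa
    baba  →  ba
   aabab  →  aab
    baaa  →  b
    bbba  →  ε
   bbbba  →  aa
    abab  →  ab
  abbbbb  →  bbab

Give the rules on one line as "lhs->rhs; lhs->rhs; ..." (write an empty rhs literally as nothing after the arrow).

  | aba => a
  | abaab => aab
  | baa
  | aaba => aa

aaa->; aba->a; abb->ba; bbb->aa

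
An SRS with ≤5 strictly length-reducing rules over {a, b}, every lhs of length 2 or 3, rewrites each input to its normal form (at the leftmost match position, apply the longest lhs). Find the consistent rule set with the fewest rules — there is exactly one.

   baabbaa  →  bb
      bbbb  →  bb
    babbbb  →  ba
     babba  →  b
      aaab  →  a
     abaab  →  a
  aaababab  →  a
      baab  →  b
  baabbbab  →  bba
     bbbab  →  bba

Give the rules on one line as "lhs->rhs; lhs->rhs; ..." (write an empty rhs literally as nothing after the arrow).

aa->; aab->; ab->a; bbb->bb

  | baabbaa => bbaa => bb
  | bbbb => bbb => bb
  | babbbb => babbb => babb => bab => ba
  | babba => baba => baa => b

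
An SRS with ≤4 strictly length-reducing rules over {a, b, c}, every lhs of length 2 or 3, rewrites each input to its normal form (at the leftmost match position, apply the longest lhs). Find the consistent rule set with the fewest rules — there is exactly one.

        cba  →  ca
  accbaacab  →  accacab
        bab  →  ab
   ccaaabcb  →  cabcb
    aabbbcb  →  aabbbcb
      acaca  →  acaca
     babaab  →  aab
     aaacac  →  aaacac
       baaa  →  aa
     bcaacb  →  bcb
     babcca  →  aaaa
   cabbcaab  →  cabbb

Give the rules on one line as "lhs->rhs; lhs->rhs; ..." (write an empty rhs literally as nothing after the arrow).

ba->a; baa->a; bcc->aa; caa->

  | cba => ca
  | accbaacab => accacab
  | bab => ab
  | ccaaabcb => cabcb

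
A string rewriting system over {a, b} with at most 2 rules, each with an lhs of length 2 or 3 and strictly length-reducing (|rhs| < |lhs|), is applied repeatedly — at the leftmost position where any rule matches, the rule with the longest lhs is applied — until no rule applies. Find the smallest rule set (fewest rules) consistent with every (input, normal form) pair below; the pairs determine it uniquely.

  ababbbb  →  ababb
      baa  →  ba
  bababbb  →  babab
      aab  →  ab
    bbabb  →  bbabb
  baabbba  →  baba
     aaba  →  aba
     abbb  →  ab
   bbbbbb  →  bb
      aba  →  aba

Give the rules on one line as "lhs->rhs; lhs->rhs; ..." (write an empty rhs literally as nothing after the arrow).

  | ababbbb => ababb
  | baa => ba
  | bababbb => babab
  | aab => ab

aa->a; bbb->b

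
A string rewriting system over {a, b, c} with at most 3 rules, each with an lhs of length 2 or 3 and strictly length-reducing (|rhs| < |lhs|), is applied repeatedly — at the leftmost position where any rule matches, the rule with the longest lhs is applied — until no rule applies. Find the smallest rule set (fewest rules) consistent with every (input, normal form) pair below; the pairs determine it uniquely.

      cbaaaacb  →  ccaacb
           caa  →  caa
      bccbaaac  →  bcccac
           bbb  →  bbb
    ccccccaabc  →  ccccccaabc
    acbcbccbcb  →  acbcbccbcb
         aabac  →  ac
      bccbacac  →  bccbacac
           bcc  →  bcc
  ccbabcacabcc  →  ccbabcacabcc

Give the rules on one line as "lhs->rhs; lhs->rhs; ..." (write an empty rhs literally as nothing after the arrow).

  | cbaaaacb => ccaacb
  | caa
  | bccbaaac => bcccac
  | bbb

aba->; baa->c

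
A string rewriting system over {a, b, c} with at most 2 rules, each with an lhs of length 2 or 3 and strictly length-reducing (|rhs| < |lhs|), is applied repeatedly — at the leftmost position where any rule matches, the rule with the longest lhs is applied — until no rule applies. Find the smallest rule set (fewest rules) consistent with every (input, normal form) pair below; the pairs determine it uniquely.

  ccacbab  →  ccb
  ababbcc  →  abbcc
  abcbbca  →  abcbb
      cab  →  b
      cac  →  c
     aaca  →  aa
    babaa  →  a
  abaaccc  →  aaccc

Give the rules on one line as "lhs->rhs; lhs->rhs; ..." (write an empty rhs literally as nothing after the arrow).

  | ccacbab => ccbab => ccb
  | ababbcc => abbcc
  | abcbbca => abcbb
  | cab => b

ba->; ca->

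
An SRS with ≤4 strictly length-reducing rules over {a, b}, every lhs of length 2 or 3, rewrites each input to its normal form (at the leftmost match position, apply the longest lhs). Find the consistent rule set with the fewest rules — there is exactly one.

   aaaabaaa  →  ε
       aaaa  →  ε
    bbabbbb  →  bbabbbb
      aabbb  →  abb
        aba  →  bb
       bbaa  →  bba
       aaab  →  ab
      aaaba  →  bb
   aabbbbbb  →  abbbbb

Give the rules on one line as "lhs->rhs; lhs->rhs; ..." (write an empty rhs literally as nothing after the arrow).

aa->; aab->a; aba->bb; baa->ba

  | aaaabaaa => aabaaa => aaaa => aa => ε
  | aaaa => aa => ε
  | bbabbbb
  | aabbb => abb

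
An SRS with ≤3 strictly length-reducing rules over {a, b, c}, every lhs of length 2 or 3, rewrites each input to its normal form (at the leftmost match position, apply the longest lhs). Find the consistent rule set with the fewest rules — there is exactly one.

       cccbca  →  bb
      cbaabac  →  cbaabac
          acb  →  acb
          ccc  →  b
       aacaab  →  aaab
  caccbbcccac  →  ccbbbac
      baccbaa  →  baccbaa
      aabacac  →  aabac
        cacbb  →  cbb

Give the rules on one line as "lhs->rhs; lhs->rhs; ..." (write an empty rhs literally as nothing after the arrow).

  | cccbca => bbca => bb
  | cbaabac
  | acb
  | ccc => b

ca->; ccc->b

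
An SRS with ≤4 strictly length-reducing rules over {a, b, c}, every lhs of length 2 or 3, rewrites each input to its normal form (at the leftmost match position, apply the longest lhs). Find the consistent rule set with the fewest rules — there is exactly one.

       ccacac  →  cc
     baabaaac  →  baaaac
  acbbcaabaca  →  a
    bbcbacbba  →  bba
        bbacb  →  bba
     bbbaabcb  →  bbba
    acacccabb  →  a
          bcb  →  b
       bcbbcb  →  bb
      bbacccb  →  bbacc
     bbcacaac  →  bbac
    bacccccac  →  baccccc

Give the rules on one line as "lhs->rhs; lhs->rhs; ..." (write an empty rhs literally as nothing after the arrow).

  | ccacac => ccac => cc
  | baabaaac => baaaac
  | acbbcaabaca => abcaabaca => caabaca => abaca => aca => a
  | bbcbacbba => bbacbba => bbaba => bba

ab->; ca->; cb->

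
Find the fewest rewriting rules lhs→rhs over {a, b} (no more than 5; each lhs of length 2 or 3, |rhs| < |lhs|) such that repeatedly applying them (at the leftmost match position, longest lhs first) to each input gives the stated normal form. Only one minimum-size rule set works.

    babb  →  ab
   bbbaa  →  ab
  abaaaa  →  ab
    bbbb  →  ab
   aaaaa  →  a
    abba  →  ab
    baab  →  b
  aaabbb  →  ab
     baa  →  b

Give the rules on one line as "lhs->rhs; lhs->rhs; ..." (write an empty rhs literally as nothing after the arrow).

  | babb => bbb => ab
  | bbbaa => abaa => aba => ab
  | abaaaa => abaaa => abaa => aba => ab
  | bbbb => abb => ab

aa->a; ba->b; bb->b; bbb->ab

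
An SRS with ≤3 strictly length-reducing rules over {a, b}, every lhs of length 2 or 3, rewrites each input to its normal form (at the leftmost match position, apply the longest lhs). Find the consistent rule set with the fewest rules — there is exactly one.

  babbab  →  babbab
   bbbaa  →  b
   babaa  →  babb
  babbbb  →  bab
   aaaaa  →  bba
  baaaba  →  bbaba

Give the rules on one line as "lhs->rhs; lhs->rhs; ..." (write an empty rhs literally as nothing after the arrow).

  | babbab
  | bbbaa => aa => b
  | babaa => babb
  | babbbb => bab

aa->b; bbb->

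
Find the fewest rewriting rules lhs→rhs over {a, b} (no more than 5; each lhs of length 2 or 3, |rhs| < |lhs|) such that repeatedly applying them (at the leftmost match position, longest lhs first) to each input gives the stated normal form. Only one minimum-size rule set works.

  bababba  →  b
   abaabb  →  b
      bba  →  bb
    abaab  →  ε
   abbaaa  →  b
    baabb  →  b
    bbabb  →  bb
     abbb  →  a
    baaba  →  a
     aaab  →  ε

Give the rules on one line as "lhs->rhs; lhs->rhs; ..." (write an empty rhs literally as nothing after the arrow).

aa->b; ab->a; ba->b; bab->

  | bababba => abba => aba => aa => b
  | abaabb => aaabb => babb => b
  | bba => bb
  | abaab => aaab => bab => ε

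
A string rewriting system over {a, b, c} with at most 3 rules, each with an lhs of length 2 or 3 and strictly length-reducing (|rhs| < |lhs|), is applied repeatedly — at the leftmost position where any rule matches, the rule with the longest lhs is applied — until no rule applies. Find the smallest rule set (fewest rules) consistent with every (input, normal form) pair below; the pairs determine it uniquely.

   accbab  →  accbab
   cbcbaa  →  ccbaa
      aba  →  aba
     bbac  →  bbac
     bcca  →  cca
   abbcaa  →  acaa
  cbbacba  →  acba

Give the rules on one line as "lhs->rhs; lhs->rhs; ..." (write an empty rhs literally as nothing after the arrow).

bc->c; cbb->

  | accbab
  | cbcbaa => ccbaa
  | aba
  | bbac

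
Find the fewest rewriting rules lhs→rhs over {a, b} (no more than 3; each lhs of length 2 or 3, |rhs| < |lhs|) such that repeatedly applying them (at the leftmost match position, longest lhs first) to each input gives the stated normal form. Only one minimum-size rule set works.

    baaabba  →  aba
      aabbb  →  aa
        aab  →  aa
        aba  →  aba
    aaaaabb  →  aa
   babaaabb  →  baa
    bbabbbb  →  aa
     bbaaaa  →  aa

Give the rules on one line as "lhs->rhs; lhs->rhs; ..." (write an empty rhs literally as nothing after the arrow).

aaa->; aab->aa; bb->a

  | baaabba => bbba => aba
  | aabbb => aabb => aab => aa
  | aab => aa
  | aba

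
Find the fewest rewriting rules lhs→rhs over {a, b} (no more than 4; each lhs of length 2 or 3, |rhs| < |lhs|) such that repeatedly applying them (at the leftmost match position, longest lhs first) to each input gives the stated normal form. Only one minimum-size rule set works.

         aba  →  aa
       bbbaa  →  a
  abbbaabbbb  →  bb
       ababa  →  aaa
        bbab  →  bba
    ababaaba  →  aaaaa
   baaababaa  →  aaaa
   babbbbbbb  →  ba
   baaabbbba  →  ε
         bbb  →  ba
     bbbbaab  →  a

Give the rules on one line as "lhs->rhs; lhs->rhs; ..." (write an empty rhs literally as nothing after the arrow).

ab->a; abb->b; baa->; bbb->ba

  | aba => aa
  | bbbaa => baaa => a
  | abbbaabbbb => bbaabbbb => bbbbb => babb => bb
  | ababa => aaba => aaa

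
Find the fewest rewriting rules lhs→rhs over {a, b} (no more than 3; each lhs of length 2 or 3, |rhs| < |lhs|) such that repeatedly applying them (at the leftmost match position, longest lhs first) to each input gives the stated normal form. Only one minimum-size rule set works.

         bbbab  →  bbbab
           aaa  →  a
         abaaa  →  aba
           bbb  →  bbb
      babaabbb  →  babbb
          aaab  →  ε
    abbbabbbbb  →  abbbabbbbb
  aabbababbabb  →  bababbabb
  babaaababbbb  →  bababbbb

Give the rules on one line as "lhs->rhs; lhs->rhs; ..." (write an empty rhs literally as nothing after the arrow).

  | bbbab
  | aaa => aa => a
  | abaaa => abaa => aba
  | bbb

aa->a; aab->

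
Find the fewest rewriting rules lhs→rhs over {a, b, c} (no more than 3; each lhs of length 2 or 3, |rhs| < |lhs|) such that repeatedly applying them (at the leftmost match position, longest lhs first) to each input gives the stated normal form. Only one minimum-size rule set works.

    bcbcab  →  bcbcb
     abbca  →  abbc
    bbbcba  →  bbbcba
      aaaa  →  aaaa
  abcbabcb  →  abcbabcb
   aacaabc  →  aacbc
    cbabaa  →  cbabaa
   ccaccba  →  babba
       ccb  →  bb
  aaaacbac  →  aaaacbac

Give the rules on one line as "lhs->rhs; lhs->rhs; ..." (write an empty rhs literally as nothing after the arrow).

ca->c; cc->b

  | bcbcab => bcbcb
  | abbca => abbc
  | bbbcba
  | aaaa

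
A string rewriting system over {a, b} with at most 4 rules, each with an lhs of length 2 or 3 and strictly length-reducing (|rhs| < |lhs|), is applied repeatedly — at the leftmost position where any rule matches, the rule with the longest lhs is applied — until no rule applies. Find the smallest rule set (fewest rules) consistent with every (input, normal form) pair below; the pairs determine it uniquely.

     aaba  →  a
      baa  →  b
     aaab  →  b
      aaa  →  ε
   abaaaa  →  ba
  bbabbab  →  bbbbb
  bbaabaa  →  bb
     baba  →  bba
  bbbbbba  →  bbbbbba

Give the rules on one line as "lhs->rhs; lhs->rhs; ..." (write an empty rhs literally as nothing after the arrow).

aa->; aaa->; aab->; ab->b

  | aaba => a
  | baa => b
  | aaab => b
  | aaa => ε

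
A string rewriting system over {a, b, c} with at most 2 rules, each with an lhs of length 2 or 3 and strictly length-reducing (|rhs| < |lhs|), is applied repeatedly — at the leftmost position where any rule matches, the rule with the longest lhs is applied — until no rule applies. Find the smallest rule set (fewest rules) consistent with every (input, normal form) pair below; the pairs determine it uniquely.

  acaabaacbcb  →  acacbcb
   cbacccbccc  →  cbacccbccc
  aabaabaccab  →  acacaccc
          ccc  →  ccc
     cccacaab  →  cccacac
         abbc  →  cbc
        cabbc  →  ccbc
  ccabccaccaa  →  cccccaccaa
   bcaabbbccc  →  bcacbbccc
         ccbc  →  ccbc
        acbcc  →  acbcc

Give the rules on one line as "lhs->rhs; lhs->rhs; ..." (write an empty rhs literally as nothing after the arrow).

  | acaabaacbcb => acacaacbcb => acacbcb
  | cbacccbccc
  | aabaabaccab => acaabaccab => acacaccab => acacaccc
  | ccc

aac->; ab->c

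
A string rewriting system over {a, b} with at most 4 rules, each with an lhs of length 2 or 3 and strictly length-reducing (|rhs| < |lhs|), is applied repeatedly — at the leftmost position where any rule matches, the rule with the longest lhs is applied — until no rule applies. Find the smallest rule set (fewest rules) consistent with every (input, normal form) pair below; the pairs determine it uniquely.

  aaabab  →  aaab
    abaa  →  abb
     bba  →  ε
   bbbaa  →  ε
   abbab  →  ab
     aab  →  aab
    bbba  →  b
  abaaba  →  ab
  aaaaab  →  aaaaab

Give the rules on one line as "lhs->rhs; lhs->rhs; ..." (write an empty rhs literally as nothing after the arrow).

  | aaabab => aaab
  | abaa => abb
  | bba => ε
  | bbbaa => ba => ε

ba->; baa->bb; bba->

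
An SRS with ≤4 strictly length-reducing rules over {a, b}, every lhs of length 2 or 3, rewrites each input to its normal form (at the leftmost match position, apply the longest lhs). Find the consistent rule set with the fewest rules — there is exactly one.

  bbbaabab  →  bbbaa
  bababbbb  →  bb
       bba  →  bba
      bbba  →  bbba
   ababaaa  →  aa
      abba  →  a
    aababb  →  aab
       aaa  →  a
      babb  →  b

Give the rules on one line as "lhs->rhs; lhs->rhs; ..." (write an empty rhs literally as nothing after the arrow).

  | bbbaabab => bbbaa
  | bababbbb => abbbb => bb
  | bba
  | bbba

aaa->a; abb->; bab->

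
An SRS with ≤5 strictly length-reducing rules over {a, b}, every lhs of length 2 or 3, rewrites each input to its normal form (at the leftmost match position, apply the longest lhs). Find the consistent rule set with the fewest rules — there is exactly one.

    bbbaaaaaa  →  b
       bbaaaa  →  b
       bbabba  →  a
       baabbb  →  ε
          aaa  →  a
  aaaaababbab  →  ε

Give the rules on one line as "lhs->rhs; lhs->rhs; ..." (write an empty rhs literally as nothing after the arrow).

  | bbbaaaaaa => baaaaaa => aaaaaa => baaaa => aaaa => baa => aa => b
  | bbaaaa => aaaa => baa => aa => b
  | bbabba => abba => ba => a
  | baabbb => aabbb => bbbb => bb => ε

aa->b; ab->; ba->a; bb->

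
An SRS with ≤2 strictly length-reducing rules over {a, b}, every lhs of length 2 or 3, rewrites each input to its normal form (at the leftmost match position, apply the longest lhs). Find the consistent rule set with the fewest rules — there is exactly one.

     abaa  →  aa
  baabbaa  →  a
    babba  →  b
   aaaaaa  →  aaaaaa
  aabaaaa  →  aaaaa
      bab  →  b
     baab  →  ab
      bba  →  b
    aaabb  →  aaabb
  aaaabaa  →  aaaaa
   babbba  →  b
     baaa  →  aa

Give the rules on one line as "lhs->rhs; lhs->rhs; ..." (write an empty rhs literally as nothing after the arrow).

  | abaa => aa
  | baabbaa => abbaa => aba => a
  | babba => bba => b
  | aaaaaa

ba->; bbb->bb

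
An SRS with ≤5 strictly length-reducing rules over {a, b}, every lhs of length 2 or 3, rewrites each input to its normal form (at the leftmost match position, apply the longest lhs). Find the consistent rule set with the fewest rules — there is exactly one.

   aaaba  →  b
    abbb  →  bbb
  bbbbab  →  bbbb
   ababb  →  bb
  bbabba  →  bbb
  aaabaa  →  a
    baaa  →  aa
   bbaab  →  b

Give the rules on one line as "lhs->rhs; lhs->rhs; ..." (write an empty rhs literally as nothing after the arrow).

  | aaaba => aaba => aba => ba => b
  | abbb => bbb
  | bbbbab => bbbb
  | ababb => babb => bb

ab->b; ba->b; baa->a; bab->b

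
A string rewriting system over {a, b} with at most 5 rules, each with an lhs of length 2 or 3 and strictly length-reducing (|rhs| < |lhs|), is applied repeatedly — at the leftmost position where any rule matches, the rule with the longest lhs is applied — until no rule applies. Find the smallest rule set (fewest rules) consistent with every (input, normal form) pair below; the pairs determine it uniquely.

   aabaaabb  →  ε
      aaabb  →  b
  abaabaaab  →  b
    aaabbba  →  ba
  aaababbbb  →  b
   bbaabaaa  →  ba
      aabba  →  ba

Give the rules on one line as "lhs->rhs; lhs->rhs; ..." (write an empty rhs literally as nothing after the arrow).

  | aabaaabb => baaabb => babb => bb => ε
  | aaabb => abb => b
  | abaabaaab => aabaaab => baaab => bab => b
  | aaabbba => abbba => bba => ba

aa->; ab->; bb->; bba->ba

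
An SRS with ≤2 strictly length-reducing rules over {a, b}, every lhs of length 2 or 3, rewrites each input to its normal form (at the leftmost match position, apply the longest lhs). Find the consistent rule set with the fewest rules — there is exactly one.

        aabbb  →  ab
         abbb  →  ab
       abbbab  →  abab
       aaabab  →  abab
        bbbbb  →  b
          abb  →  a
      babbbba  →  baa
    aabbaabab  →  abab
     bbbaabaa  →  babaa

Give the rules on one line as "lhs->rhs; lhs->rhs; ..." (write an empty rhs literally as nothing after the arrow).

aab->ab; bb->

  | aabbb => abbb => ab
  | abbb => ab
  | abbbab => abab
  | aaabab => aabab => abab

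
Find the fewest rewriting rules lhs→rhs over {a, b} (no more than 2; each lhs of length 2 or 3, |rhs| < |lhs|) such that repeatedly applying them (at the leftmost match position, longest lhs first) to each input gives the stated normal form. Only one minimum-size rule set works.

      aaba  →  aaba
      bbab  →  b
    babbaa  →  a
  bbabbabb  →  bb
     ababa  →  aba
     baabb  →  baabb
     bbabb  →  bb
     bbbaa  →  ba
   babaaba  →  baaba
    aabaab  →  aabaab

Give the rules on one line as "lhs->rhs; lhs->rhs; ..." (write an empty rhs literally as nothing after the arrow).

  | aaba
  | bbab => b
  | babbaa => bbaa => a
  | bbabbabb => bbabb => bb

bab->b; bba->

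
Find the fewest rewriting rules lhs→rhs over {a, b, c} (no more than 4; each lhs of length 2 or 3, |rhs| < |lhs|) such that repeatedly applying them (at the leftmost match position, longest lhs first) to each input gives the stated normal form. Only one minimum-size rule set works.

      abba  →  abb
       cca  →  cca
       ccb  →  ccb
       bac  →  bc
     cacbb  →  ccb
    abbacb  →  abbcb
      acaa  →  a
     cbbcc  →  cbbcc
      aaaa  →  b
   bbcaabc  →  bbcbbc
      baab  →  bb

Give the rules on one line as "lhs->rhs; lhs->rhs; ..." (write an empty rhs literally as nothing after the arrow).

aa->b; aca->; acb->c; ba->b

  | abba => abb
  | cca
  | ccb
  | bac => bc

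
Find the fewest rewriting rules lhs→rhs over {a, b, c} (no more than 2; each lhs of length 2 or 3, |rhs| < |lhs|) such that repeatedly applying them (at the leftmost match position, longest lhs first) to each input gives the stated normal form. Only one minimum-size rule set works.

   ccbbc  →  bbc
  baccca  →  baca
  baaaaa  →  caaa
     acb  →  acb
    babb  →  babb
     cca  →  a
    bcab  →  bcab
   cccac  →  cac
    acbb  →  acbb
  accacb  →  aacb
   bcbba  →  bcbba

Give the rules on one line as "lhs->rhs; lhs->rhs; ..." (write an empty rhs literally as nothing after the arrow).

  | ccbbc => bbc
  | baccca => baca
  | baaaaa => caaa
  | acb

baa->c; cc->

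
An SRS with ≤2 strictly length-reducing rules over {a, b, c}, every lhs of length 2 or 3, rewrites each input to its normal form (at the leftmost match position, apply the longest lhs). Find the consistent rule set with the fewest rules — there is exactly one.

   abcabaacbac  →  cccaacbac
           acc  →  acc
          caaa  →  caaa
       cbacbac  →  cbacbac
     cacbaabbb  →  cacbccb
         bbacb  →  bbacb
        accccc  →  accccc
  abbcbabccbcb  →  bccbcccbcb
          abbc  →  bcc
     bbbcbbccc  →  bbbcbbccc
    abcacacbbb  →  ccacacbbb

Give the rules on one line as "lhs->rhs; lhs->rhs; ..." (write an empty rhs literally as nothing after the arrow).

  | abcabaacbac => ccabaacbac => cccaacbac
  | acc
  | caaa
  | cbacbac

ab->c; abb->bc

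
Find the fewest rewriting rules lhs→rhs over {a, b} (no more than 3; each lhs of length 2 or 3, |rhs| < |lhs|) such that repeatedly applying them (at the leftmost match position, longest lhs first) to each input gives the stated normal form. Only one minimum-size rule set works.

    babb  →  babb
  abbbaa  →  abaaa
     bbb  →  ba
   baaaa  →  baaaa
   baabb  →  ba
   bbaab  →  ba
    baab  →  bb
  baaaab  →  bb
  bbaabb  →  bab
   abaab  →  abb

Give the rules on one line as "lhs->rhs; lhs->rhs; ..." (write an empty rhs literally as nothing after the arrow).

aab->b; bbb->ba

  | babb
  | abbbaa => abaaa
  | bbb => ba
  | baaaa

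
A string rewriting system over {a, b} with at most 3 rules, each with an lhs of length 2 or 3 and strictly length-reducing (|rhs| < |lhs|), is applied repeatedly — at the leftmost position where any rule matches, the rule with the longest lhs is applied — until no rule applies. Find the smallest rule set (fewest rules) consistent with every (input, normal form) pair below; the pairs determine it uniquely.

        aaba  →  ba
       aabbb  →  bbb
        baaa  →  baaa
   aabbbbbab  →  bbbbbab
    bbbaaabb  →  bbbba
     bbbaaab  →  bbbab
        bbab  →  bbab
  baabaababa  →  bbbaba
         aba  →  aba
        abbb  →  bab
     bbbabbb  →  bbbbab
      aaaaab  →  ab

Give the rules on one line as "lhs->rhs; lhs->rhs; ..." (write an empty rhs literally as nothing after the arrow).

aab->b; abb->ba

  | aaba => ba
  | aabbb => bbb
  | baaa
  | aabbbbbab => bbbbbab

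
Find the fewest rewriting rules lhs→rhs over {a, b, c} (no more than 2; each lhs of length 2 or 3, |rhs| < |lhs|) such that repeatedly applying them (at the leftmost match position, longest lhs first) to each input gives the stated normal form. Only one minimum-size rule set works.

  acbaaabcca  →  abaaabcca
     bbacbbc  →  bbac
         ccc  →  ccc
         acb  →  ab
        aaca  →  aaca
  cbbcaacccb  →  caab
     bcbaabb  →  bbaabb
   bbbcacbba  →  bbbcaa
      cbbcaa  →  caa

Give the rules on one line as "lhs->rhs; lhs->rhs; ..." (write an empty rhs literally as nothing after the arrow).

cb->b; cbb->

  | acbaaabcca => abaaabcca
  | bbacbbc => bbac
  | ccc
  | acb => ab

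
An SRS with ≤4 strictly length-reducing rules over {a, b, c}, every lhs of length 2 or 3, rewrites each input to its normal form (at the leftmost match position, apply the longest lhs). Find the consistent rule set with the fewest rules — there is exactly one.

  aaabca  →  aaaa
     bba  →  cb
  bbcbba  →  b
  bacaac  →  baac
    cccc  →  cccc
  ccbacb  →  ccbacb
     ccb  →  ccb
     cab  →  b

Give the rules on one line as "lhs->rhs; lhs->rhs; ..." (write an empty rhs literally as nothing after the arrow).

  | aaabca => aaaa
  | bba => cb
  | bbcbba => bbba => bcb => b
  | bacaac => baac

bba->cb; bc->; ca->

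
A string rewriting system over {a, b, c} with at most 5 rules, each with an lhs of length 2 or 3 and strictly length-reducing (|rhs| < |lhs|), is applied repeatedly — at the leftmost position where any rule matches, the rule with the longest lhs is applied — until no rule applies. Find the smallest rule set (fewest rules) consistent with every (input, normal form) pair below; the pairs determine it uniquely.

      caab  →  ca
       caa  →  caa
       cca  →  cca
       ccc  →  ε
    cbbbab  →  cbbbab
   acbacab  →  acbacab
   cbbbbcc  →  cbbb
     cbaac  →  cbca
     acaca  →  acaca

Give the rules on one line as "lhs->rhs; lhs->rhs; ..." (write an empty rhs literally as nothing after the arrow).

  | caab => ca
  | caa
  | cca
  | ccc => ε

aab->a; aac->ca; bcc->; ccc->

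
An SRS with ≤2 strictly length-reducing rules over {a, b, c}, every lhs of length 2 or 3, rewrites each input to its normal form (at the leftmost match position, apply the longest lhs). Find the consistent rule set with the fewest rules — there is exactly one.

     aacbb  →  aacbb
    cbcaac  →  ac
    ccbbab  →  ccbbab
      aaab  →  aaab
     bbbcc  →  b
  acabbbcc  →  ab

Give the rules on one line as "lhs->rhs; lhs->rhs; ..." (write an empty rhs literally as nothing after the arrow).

bc->; ca->

  | aacbb
  | cbcaac => caac => ac
  | ccbbab
  | aaab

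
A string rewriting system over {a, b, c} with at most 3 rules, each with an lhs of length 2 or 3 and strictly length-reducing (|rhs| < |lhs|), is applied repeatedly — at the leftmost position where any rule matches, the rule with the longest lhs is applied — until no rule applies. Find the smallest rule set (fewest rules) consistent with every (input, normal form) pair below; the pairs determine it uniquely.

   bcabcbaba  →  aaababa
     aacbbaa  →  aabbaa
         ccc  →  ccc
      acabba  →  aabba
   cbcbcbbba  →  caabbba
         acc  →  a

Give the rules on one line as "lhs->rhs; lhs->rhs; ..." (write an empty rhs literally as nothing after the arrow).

  | bcabcbaba => aabcbaba => aaababa
  | aacbbaa => aabbaa
  | ccc
  | acabba => aabba

ac->a; bc->a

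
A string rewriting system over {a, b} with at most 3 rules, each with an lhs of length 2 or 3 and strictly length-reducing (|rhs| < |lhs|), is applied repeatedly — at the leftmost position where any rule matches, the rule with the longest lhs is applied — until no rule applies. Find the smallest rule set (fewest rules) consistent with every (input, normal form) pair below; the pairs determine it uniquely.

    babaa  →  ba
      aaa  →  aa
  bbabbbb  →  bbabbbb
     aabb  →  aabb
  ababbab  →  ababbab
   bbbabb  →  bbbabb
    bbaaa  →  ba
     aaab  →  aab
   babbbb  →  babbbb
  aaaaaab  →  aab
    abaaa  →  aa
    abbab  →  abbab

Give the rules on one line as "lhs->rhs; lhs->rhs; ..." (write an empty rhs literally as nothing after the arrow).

  | babaa => ba
  | aaa => aa
  | bbabbbb
  | aabb

aaa->aa; baa->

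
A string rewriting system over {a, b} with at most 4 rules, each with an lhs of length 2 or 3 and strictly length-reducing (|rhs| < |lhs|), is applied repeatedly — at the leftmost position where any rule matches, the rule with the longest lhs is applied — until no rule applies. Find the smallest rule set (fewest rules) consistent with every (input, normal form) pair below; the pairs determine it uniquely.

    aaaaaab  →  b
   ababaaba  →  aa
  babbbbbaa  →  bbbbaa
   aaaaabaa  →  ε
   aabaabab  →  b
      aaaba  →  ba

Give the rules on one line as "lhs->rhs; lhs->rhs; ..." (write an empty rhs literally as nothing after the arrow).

aaa->; ab->; abb->

  | aaaaaab => aaab => b
  | ababaaba => abaaba => aaba => aa
  | babbbbbaa => bbbbaa
  | aaaaabaa => aabaa => aaa => ε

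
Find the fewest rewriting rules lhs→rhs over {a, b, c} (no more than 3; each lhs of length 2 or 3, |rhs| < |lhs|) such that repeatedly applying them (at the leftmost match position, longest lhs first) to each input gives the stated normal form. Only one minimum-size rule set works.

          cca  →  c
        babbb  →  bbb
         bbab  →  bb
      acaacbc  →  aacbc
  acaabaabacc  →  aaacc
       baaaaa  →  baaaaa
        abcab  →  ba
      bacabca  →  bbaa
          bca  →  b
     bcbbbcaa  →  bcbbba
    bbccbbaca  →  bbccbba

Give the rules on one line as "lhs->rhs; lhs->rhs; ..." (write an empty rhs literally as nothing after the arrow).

  | cca => c
  | babbb => bbb
  | bbab => bb
  | acaacbc => aacbc

ab->; abc->ba; ca->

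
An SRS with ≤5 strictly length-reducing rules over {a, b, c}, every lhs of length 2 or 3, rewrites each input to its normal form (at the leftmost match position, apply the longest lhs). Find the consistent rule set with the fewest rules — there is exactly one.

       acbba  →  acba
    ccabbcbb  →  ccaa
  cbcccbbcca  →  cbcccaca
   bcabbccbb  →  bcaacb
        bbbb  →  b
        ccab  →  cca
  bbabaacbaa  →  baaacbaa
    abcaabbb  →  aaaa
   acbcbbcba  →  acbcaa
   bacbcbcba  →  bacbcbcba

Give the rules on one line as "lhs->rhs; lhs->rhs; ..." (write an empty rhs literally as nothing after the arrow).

  | acbba => acba
  | ccabbcbb => ccabcbb => ccaabb => ccaab => ccaa
  | cbcccbbcca => cbcccaca
  | bcabbccbb => bcabccbb => bcaacbb => bcaacb

ab->a; abc->aa; bb->b; bbc->a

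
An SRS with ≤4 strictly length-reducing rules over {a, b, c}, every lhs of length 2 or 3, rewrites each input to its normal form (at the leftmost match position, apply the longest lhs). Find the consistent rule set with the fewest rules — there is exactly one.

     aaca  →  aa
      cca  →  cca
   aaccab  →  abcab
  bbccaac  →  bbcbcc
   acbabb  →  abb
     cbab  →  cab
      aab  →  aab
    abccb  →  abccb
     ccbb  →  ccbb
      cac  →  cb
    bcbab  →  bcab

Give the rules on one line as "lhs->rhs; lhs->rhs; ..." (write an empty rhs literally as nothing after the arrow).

ac->b; ba->a; caa->bc

  | aaca => aba => aa
  | cca
  | aaccab => abcab
  | bbccaac => bbcbcc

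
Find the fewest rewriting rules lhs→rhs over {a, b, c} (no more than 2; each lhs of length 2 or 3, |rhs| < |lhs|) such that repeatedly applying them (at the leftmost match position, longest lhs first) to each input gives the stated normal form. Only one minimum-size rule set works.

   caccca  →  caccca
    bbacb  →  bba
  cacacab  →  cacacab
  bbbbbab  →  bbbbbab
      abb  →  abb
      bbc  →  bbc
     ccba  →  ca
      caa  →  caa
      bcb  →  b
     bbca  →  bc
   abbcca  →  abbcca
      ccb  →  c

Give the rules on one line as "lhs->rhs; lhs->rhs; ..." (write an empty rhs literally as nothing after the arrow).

  | caccca
  | bbacb => bba
  | cacacab
  | bbbbbab

bca->c; cb->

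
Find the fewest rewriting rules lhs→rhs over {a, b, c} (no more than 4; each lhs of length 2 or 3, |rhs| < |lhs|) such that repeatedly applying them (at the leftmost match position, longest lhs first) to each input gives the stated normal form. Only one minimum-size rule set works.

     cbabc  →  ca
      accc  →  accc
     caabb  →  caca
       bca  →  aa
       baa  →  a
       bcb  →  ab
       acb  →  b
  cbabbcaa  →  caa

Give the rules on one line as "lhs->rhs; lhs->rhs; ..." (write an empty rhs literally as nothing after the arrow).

abb->ca; acb->b; ba->; bc->a

  | cbabc => cbc => ca
  | accc
  | caabb => caca
  | bca => aa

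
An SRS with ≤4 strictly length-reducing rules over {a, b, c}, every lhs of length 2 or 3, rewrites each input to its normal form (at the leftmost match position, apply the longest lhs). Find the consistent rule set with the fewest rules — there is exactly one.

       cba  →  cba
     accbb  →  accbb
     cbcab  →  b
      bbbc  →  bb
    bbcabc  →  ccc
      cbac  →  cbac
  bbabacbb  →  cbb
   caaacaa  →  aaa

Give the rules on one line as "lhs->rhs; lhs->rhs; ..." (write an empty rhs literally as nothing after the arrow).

  | cba
  | accbb
  | cbcab => cab => b
  | bbbc => bb

bab->cc; bc->; ca->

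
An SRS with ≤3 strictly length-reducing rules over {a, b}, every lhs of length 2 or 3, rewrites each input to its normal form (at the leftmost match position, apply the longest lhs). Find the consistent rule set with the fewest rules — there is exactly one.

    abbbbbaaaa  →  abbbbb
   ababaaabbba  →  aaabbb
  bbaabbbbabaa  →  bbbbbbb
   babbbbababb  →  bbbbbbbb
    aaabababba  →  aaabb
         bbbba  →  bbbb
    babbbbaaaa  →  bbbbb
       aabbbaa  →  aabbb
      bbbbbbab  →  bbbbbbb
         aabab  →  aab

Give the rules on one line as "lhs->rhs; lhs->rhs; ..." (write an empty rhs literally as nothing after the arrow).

aba->a; ba->b

  | abbbbbaaaa => abbbbbaaa => abbbbbaa => abbbbba => abbbbb
  | ababaaabbba => abaaabbba => aaabbba => aaabbb
  | bbaabbbbabaa => bbabbbbabaa => bbbbbbabaa => bbbbbbbaa => bbbbbbba => bbbbbbb
  | babbbbababb => bbbbbababb => bbbbbbabb => bbbbbbbb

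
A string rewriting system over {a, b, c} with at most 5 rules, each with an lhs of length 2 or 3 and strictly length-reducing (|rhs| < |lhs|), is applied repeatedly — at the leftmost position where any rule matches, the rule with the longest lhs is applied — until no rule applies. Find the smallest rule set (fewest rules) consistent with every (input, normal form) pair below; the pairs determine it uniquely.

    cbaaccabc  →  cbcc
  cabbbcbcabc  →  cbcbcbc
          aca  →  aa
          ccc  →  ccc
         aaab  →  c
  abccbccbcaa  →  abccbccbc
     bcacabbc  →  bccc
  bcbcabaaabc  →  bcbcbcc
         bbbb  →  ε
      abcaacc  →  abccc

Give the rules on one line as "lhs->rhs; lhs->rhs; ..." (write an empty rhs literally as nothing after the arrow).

aaa->cb; ac->a; bb->; ca->c

  | cbaaccabc => cbaacabc => cbaaabc => cbcbbc => cbcc
  | cabbbcbcabc => cbbbcbcabc => cbcbcabc => cbcbcbc
  | aca => aa
  | ccc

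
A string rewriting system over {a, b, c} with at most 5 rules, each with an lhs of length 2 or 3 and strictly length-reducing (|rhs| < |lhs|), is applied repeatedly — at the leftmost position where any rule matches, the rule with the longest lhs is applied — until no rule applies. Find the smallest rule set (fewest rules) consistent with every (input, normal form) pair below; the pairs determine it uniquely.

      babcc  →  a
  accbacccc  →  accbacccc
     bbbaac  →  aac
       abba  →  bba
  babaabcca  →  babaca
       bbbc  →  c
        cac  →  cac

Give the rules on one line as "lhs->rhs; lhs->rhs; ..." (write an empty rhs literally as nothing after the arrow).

  | babcc => bc => a
  | accbacccc
  | bbbaac => aac
  | abba => bba

abb->bb; abc->; bbb->; bc->a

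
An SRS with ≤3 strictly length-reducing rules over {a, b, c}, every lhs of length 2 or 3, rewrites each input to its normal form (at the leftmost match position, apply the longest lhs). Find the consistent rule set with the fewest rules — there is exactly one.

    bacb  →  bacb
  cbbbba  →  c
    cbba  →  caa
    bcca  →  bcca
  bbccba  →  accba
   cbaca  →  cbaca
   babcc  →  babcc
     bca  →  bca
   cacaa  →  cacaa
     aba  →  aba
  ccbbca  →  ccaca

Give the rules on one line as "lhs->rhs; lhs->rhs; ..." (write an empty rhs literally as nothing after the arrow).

  | bacb
  | cbbbba => cabba => caaa => c
  | cbba => caa
  | bcca

aaa->; bb->a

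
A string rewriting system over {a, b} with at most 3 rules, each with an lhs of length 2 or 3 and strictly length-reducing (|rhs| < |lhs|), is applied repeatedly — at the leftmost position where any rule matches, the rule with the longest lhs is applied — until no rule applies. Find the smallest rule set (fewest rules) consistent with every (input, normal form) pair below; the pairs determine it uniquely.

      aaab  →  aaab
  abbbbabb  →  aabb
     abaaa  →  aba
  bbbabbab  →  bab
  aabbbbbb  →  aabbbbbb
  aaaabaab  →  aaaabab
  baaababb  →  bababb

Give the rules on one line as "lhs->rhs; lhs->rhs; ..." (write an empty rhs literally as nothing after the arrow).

baa->ba; bba->a

  | aaab
  | abbbbabb => abbabb => aabb
  | abaaa => abaa => aba
  | bbbabbab => babbab => baab => bab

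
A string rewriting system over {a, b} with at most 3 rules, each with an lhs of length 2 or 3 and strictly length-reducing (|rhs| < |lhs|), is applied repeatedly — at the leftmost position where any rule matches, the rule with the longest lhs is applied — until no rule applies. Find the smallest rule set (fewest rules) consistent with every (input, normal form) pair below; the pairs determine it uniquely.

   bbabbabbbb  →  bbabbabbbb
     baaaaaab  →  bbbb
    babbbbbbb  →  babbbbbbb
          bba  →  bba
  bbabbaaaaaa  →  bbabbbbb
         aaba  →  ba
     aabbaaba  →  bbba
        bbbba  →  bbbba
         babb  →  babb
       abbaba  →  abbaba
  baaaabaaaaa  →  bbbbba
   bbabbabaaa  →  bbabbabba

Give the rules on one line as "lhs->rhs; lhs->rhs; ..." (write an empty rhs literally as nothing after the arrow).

aa->b; aab->b

  | bbabbabbbb
  | baaaaaab => bbaaaab => bbbaab => bbbb
  | babbbbbbb
  | bba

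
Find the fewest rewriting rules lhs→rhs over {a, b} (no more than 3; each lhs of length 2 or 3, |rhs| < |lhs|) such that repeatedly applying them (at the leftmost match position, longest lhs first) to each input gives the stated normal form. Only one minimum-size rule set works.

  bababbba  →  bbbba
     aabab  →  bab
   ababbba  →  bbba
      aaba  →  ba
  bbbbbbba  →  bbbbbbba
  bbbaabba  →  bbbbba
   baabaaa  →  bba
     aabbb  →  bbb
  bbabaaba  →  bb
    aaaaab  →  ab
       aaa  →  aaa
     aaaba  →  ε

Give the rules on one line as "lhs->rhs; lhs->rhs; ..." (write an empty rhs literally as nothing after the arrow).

aab->b; aba->; baa->b

  | bababbba => bbbba
  | aabab => bab
  | ababbba => bbba
  | aaba => ba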